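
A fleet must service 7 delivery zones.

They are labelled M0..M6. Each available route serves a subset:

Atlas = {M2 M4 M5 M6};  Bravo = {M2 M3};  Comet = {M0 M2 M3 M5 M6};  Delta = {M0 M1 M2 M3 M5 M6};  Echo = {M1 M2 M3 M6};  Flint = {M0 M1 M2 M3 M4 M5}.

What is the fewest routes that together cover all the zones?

Take {Echo, Flint}. Their union is {M0, M1, M2, M3, M4, M5, M6}, which is all 7 zones.
No single route has all 7 zones (the largest, Delta, has 6), so 2 is optimal.

2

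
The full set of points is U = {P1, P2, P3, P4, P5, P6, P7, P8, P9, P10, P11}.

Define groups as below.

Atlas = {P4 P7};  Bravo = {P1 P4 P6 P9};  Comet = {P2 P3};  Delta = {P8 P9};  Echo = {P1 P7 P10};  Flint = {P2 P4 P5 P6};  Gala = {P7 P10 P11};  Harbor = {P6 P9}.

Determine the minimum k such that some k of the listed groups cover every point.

5

Take {Bravo, Comet, Delta, Flint, Gala}. Their union is {P1, P2, P3, P4, P5, P6, P7, P8, P9, P10, P11}, which is all 11 points.
No 4 of the 8 groups cover everything (all 70 combinations miss at least one point), so 5 is optimal.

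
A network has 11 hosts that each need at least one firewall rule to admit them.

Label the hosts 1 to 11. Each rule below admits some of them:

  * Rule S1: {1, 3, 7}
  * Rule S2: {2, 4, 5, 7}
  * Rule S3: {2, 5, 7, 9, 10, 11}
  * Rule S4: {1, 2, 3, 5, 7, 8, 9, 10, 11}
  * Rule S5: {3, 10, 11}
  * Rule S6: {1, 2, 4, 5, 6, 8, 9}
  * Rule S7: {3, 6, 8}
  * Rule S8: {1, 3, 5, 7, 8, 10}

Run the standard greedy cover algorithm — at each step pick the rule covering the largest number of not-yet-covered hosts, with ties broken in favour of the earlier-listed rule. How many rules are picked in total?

2

Greedy: pick S4 (covers 9 new) → pick S6 (covers 2 new). Total picks: 2.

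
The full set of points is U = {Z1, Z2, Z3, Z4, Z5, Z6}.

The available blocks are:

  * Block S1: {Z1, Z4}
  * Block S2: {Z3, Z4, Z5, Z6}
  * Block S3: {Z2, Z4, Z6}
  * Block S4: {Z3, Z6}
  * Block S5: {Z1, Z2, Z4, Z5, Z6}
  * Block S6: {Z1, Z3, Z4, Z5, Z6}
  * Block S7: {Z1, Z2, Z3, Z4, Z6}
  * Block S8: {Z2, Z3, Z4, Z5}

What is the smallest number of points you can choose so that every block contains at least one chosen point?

H = {Z3, Z4} meets every block (each contains at least one member of H), and |H| = 2.
The blocks S1, S4 are pairwise disjoint, so any hitting set needs a separate point for each — at least 2. Hence 2 is optimal.

2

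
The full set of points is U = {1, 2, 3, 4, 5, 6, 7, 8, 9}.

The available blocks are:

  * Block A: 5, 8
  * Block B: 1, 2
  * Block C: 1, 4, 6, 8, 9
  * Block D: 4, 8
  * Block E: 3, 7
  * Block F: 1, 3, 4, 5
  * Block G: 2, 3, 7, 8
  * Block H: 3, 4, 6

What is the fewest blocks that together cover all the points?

Take {C, F, G}. Their union is {1, 2, 3, 4, 5, 6, 7, 8, 9}, which is all 9 points.
Only C contains 9, so C is forced; the remaining 4 points need at least 2 more blocks (each remaining block adds at most 3) — so at least 3 blocks are needed, and 3 is optimal.

3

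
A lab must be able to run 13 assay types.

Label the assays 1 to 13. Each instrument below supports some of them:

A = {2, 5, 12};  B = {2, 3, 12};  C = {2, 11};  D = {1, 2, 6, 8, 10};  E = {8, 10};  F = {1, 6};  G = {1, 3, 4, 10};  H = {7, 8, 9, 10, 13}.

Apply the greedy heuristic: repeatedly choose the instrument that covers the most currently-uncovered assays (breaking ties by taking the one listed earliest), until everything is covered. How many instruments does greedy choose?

Greedy: pick D (covers 5 new) → pick H (covers 3 new) → pick A (covers 2 new) → pick G (covers 2 new) → pick C (covers 1 new). Total picks: 5.

5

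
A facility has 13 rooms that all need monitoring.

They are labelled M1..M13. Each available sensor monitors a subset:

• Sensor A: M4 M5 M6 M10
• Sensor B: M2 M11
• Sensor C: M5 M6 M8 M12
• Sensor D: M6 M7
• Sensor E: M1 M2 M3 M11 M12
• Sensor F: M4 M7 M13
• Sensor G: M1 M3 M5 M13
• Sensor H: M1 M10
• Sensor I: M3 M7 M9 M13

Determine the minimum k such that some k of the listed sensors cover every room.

Take {A, C, E, I}. Their union is {M1, M2, M3, M4, M5, M6, M7, M8, M9, M10, M11, M12, M13}, which is all 13 rooms.
Only C contains M8, so C is forced; the remaining 9 rooms need at least 3 more sensors (each remaining sensor adds at most 4) — so at least 4 sensors are needed, and 4 is optimal.

4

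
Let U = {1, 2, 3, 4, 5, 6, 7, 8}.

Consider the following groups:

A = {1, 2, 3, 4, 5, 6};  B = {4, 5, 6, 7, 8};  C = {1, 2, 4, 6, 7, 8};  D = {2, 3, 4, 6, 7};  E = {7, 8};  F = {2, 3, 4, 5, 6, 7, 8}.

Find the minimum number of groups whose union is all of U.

2

A and F cover everything between them: the union {1, 2, 3, 4, 5, 6, 7, 8} is all of U.
No single group has all 8 points (the largest, F, has 7), so 2 is optimal.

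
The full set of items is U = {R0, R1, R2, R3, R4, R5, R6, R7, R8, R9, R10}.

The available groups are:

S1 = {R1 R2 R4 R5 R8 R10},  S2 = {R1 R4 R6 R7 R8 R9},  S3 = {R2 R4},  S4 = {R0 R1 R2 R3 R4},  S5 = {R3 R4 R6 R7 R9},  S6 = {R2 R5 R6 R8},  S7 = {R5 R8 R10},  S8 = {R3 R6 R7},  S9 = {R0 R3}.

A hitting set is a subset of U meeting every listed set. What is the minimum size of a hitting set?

3

H = {R2, R3, R8} meets every group (each contains at least one member of H), and |H| = 3.
The groups S3, S7, S9 are pairwise disjoint, so any hitting set needs a separate item for each — at least 3. Hence 3 is optimal.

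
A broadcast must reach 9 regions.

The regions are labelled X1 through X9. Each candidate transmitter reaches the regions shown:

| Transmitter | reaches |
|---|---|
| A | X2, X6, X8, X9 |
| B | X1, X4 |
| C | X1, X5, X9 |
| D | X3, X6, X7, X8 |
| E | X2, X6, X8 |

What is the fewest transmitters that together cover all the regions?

Take {B, C, D, E}. Their union is {X1, X2, X3, X4, X5, X6, X7, X8, X9}, which is all 9 regions.
No 3 of the 5 transmitters cover everything (all 10 combinations miss at least one region), so 4 is optimal.

4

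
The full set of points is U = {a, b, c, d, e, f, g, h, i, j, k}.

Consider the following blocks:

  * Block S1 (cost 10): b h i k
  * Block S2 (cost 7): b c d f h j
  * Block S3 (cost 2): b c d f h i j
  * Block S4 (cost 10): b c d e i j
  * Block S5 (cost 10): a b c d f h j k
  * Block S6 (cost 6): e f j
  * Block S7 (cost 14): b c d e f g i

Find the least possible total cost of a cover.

24

S5, S7 together cover every point (S5 ∪ S7 = {a, b, c, d, e, f, g, h, i, j, k}); total cost 10 + 14 = 24.
The greedy pick S3, S5, S6, S7 costs 32; no covering selection beats 24.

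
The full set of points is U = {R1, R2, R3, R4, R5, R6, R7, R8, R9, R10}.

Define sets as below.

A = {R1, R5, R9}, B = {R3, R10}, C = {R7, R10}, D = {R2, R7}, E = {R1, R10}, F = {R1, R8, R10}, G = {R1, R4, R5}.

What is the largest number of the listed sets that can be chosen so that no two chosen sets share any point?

B, D, G are pairwise disjoint (B={R3,R10}; D={R2,R7}; G={R1,R4,R5}).
Every remaining set overlaps one of these, and no 4 of the listed sets are pairwise disjoint, so 3 is the maximum.

3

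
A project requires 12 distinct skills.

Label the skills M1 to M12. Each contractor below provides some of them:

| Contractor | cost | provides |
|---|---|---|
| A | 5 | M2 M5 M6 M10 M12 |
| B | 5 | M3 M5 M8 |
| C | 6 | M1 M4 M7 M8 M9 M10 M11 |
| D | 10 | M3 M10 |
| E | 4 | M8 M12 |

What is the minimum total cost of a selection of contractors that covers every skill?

A, B, C together cover every skill (A ∪ B ∪ C = {M1, M2, M3, M4, M5, M6, M7, M8, M9, M10, M11, M12}); total cost 5 + 5 + 6 = 16.
No covering selection has total cost below 16.

16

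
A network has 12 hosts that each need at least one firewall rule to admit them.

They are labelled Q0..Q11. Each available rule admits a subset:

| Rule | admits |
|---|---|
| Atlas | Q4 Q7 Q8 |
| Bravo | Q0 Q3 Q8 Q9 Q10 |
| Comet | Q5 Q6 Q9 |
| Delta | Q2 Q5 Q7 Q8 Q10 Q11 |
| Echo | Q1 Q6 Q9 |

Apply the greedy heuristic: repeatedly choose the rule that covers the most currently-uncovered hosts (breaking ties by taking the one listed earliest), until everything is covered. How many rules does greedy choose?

4

Greedy: pick Delta (covers 6 new) → pick Bravo (covers 3 new) → pick Echo (covers 2 new) → pick Atlas (covers 1 new). Total picks: 4.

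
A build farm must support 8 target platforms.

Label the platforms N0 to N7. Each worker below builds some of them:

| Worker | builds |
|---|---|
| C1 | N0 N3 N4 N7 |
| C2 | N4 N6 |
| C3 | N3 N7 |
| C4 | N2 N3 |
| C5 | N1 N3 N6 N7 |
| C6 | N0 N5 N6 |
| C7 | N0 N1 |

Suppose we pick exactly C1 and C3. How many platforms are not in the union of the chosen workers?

4

Union of C1, C3 = {N0, N3, N4, N7}.
Not covered: N1, N2, N5, N6 — 4 platforms.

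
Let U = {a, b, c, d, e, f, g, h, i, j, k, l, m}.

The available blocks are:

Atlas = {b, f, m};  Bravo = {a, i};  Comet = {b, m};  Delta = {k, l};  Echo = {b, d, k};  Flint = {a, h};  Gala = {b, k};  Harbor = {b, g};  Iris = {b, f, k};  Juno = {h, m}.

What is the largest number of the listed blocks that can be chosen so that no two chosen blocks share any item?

4

Bravo, Delta, Harbor, Juno are pairwise disjoint (Bravo={a,i}; Delta={k,l}; Harbor={b,g}; Juno={h,m}).
Every remaining block overlaps one of these, and no 5 of the listed blocks are pairwise disjoint, so 4 is the maximum.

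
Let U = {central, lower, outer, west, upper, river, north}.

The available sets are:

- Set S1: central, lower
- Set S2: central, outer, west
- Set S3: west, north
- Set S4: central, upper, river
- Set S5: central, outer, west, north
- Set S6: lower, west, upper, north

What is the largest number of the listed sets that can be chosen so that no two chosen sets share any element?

2

S1, S3 are pairwise disjoint (S1={central,lower}; S3={west,north}).
Every remaining set overlaps one of these, and no 3 of the listed sets are pairwise disjoint, so 2 is the maximum.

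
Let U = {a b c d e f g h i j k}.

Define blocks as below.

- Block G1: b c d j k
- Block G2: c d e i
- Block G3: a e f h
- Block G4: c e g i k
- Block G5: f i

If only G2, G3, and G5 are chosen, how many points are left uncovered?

4

Union of G2, G3, G5 = {a, c, d, e, f, h, i}.
Not covered: b, g, j, k — 4 points.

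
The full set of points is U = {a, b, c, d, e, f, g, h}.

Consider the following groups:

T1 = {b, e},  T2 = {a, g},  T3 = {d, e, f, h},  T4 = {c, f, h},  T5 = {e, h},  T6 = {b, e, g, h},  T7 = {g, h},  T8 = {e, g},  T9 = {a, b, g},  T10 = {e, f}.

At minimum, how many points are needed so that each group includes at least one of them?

3

T = {e, g, h} meets every group (each contains at least one member of T), and |T| = 3.
The groups T1, T2, T4 are pairwise disjoint, so any hitting set needs a separate point for each — at least 3. Hence 3 is optimal.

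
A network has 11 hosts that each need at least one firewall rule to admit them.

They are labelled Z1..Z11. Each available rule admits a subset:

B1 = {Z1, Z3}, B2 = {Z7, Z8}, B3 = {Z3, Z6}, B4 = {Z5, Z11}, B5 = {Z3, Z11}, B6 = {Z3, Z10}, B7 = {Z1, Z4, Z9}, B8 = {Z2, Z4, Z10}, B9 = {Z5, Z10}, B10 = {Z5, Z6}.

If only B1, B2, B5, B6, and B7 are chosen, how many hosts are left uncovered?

Union of B1, B2, B5, B6, B7 = {Z1, Z3, Z4, Z7, Z8, Z9, Z10, Z11}.
Not covered: Z2, Z5, Z6 — 3 hosts.

3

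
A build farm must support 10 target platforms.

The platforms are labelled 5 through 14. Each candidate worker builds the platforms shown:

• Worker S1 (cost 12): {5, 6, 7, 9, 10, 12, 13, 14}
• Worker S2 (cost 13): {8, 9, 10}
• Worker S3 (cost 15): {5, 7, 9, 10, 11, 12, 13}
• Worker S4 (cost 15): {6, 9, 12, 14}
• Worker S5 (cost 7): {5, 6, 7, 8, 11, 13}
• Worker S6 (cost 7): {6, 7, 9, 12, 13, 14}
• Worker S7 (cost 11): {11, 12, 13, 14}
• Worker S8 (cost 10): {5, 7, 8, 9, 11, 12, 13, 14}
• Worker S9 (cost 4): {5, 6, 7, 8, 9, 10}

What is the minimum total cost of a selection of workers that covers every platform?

14

S8, S9 together cover every platform (S8 ∪ S9 = {5, 6, 7, 8, 9, 10, 11, 12, 13, 14}); total cost 10 + 4 = 14.
The greedy pick S9, S6, S5 costs 18; no covering selection beats 14.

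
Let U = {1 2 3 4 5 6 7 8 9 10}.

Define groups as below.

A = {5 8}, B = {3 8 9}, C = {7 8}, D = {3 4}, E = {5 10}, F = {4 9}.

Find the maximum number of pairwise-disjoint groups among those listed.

3

C, E, F are pairwise disjoint (C={7,8}; E={5,10}; F={4,9}).
Every remaining group overlaps one of these, and no 4 of the listed groups are pairwise disjoint, so 3 is the maximum.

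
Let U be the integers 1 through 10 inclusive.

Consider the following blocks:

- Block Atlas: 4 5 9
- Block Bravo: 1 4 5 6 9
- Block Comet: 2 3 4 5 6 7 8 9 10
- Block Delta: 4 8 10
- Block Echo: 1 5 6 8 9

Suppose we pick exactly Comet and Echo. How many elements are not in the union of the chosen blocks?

0

Union of Comet, Echo = {1, 2, 3, 4, 5, 6, 7, 8, 9, 10} — that's every element, so 0 are uncovered.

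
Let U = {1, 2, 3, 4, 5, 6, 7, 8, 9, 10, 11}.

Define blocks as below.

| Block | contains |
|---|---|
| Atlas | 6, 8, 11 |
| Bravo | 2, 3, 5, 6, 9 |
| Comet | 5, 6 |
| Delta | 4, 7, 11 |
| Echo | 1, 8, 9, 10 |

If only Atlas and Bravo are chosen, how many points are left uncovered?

Union of Atlas, Bravo = {2, 3, 5, 6, 8, 9, 11}.
Not covered: 1, 4, 7, 10 — 4 points.

4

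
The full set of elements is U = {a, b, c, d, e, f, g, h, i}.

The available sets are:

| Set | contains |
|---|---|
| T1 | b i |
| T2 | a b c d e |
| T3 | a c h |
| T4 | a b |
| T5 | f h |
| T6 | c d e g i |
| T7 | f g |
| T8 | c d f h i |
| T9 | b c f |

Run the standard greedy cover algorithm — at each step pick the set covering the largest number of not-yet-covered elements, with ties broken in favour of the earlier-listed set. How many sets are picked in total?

Greedy: pick T2 (covers 5 new) → pick T8 (covers 3 new) → pick T6 (covers 1 new). Total picks: 3.

3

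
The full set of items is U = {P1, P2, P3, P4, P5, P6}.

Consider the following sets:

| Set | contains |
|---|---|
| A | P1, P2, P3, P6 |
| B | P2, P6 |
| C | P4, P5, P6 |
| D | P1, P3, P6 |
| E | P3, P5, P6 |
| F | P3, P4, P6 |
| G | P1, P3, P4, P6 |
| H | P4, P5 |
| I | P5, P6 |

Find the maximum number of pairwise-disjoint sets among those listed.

2

D, H are pairwise disjoint (D={P1,P3,P6}; H={P4,P5}).
Every remaining set overlaps one of these, and no 3 of the listed sets are pairwise disjoint, so 2 is the maximum.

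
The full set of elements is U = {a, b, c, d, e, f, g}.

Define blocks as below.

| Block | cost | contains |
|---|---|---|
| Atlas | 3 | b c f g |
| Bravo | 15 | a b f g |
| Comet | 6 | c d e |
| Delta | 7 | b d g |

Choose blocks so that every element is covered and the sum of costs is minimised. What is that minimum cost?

Bravo, Comet together cover every element (Bravo ∪ Comet = {a, b, c, d, e, f, g}); total cost 15 + 6 = 21.
The greedy pick Atlas, Comet, Bravo costs 24; no covering selection beats 21.

21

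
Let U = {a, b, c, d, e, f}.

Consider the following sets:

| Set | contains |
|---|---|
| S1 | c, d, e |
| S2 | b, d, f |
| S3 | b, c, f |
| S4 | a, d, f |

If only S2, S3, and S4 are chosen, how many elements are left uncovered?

Union of S2, S3, S4 = {a, b, c, d, f}.
Not covered: e — 1 element.

1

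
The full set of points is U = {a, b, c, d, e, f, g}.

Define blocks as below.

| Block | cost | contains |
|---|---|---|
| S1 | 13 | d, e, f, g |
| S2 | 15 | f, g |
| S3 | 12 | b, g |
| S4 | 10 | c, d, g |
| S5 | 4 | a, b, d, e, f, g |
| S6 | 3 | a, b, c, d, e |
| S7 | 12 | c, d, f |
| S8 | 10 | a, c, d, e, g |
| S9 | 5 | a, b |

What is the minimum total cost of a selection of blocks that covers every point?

S5, S6 together cover every point (S5 ∪ S6 = {a, b, c, d, e, f, g}); total cost 4 + 3 = 7.
No covering selection has total cost below 7.

7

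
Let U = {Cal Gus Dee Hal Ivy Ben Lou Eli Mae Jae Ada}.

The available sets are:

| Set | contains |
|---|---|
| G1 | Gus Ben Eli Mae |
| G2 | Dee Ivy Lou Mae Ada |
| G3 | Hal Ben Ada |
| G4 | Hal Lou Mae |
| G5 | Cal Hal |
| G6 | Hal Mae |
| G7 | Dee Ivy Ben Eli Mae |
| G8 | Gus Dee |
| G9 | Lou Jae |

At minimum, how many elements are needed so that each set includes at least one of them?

4

Take H = {Gus, Dee, Hal, Lou}. Each listed set contains at least one of these, so H is a hitting set of size 4.
No choice of 3 elements meets every set, so 4 is the minimum.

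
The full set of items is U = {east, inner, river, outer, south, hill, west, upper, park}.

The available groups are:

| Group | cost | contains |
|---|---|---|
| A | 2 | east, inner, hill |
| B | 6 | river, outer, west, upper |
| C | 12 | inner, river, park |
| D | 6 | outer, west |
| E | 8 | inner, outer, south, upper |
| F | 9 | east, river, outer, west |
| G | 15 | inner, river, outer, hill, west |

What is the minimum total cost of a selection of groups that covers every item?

A, C, D, E together cover every item (A ∪ C ∪ D ∪ E = {east, inner, river, outer, south, hill, west, upper, park}); total cost 2 + 12 + 6 + 8 = 28.
No covering selection has total cost below 28.

28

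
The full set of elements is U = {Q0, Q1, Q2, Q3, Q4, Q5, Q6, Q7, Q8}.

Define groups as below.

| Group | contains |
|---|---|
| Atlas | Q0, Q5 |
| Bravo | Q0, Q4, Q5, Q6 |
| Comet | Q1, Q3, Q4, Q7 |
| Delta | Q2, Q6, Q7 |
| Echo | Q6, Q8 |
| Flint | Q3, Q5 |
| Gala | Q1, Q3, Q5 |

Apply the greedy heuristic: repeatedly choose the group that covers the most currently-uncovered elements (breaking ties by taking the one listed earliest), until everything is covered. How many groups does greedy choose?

4

Greedy: pick Bravo (covers 4 new) → pick Comet (covers 3 new) → pick Delta (covers 1 new) → pick Echo (covers 1 new). Total picks: 4.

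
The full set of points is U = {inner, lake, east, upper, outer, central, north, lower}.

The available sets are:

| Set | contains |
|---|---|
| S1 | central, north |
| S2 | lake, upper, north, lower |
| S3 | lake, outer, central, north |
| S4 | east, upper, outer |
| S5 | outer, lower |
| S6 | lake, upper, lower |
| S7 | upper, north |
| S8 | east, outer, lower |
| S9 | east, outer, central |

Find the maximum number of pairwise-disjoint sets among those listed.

2

S1, S6 are pairwise disjoint (S1={central,north}; S6={lake,upper,lower}).
Every remaining set overlaps one of these, and no 3 of the listed sets are pairwise disjoint, so 2 is the maximum.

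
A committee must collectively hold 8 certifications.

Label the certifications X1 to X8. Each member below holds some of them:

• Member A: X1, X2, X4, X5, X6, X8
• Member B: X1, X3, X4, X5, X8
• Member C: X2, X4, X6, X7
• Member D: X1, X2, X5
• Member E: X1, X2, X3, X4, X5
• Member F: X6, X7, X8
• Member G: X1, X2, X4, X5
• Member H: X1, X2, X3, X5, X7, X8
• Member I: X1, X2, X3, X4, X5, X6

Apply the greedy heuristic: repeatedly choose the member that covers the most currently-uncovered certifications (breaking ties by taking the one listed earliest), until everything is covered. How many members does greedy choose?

Greedy: pick A (covers 6 new) → pick H (covers 2 new). Total picks: 2.

2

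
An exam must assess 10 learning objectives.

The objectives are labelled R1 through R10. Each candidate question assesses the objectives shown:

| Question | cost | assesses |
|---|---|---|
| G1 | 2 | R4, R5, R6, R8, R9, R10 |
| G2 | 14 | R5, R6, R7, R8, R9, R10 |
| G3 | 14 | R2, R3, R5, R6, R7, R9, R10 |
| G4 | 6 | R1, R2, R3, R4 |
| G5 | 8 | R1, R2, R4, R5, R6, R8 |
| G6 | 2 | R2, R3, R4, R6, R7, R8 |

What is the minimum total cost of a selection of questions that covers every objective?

10

G1, G4, G6 together cover every objective (G1 ∪ G4 ∪ G6 = {R1, R2, R3, R4, R5, R6, R7, R8, R9, R10}); total cost 2 + 6 + 2 = 10.
No covering selection has total cost below 10.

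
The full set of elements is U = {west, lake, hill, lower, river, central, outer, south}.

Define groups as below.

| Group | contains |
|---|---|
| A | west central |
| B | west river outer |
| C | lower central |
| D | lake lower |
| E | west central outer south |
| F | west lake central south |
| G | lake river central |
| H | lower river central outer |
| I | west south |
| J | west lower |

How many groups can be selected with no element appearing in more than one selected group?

2

D, I are pairwise disjoint (D={lake,lower}; I={west,south}).
Every remaining group overlaps one of these, and no 3 of the listed groups are pairwise disjoint, so 2 is the maximum.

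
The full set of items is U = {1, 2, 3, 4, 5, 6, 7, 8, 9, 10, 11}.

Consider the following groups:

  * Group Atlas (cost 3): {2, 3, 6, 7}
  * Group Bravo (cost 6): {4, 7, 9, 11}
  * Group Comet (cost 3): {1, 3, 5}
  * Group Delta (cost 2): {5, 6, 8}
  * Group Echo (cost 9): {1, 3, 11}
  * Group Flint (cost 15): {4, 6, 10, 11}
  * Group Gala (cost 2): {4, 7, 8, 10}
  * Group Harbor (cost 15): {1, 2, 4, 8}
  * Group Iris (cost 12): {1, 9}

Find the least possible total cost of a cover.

14

Atlas, Bravo, Comet, Gala together cover every item (Atlas ∪ Bravo ∪ Comet ∪ Gala = {1, 2, 3, 4, 5, 6, 7, 8, 9, 10, 11}); total cost 3 + 6 + 3 + 2 = 14.
No covering selection has total cost below 14.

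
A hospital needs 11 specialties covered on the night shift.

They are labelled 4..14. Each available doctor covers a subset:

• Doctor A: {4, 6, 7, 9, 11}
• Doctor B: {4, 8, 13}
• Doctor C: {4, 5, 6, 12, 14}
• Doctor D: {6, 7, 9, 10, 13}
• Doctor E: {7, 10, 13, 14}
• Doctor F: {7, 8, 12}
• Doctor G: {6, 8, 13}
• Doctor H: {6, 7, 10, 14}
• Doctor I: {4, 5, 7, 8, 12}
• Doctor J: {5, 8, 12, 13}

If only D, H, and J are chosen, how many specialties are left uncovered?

Union of D, H, J = {5, 6, 7, 8, 9, 10, 12, 13, 14}.
Not covered: 4, 11 — 2 specialties.

2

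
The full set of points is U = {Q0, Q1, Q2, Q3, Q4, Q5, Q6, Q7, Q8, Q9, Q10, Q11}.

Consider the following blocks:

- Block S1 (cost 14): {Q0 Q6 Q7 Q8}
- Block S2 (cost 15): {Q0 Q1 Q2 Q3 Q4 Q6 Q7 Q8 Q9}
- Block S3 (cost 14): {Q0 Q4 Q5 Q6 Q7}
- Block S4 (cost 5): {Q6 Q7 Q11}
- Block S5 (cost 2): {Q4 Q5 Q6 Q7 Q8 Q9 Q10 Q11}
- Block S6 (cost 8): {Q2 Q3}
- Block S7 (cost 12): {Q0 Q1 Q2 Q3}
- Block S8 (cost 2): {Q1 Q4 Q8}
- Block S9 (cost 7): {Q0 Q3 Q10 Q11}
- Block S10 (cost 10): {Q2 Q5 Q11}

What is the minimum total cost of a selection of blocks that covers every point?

S5, S7 together cover every point (S5 ∪ S7 = {Q0, Q1, Q2, Q3, Q4, Q5, Q6, Q7, Q8, Q9, Q10, Q11}); total cost 2 + 12 = 14.
The greedy pick S5, S8, S9, S6 costs 19; no covering selection beats 14.

14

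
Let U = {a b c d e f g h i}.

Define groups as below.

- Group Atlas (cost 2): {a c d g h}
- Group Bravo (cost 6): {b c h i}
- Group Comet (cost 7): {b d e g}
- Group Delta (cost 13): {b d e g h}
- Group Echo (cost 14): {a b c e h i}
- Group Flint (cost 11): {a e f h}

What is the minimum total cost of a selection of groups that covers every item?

19

Atlas, Bravo, Flint together cover every item (Atlas ∪ Bravo ∪ Flint = {a, b, c, d, e, f, g, h, i}); total cost 2 + 6 + 11 = 19.
No covering selection has total cost below 19.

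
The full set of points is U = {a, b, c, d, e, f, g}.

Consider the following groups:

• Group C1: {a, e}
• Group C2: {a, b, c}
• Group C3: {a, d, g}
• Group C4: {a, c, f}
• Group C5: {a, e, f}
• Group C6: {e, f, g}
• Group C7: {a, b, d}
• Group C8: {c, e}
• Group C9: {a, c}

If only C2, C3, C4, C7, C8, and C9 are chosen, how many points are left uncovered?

Union of C2, C3, C4, C7, C8, C9 = {a, b, c, d, e, f, g} — that's every point, so 0 are uncovered.

0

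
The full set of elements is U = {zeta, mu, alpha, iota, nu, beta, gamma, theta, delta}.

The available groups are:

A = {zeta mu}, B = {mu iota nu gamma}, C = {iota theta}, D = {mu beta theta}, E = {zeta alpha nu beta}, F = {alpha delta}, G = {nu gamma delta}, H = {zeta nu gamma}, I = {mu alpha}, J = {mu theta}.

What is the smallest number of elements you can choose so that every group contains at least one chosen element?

T = {mu, nu, theta, delta} meets every group (each contains at least one member of T), and |T| = 4.
No choice of 3 elements meets every group, so 4 is the minimum.

4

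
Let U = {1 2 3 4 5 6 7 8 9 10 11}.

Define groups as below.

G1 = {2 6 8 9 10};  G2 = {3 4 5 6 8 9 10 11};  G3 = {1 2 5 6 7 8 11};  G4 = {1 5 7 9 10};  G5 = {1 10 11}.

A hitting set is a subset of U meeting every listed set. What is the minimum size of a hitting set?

H = {8, 10} meets every group (each contains at least one member of H), and |H| = 2.
No single point lies in every group, so at least 2 are needed and 2 is optimal.

2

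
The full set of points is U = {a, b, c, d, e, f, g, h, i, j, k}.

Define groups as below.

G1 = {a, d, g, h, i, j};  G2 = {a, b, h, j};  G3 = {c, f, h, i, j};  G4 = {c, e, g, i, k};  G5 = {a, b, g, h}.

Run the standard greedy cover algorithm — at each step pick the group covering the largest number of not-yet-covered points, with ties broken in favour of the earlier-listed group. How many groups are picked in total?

Greedy: pick G1 (covers 6 new) → pick G4 (covers 3 new) → pick G2 (covers 1 new) → pick G3 (covers 1 new). Total picks: 4.

4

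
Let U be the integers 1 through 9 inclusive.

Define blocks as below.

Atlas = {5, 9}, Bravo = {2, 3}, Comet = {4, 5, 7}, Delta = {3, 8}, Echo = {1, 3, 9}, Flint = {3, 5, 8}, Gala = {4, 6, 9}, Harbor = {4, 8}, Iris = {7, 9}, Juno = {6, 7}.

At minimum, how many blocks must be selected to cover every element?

5

Take {Bravo, Echo, Flint, Harbor, Juno}. Their union is {1, 2, 3, 4, 5, 6, 7, 8, 9}, which is all 9 elements.
No 4 of the 10 blocks cover everything (all 210 combinations miss at least one element), so 5 is optimal.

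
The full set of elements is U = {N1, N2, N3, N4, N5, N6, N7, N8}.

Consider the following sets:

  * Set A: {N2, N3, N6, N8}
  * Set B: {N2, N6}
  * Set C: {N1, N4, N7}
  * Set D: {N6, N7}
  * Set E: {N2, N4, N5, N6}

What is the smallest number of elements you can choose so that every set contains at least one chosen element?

The 2 elements {N1, N6} hit every set.
The sets B, C are pairwise disjoint, so any hitting set needs a separate element for each — at least 2. Hence 2 is optimal.

2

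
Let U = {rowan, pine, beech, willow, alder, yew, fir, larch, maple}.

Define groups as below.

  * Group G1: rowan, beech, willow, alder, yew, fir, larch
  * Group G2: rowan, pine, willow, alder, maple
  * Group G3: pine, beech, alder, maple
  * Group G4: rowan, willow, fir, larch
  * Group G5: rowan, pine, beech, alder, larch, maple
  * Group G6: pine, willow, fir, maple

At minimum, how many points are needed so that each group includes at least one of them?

The 2 points {pine, willow} hit every group.
The groups G3, G4 are pairwise disjoint, so any hitting set needs a separate point for each — at least 2. Hence 2 is optimal.

2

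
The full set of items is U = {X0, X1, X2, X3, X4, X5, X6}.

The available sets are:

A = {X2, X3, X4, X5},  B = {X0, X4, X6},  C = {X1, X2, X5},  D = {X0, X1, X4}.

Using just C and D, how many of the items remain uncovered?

2

Union of C, D = {X0, X1, X2, X4, X5}.
Not covered: X3, X6 — 2 items.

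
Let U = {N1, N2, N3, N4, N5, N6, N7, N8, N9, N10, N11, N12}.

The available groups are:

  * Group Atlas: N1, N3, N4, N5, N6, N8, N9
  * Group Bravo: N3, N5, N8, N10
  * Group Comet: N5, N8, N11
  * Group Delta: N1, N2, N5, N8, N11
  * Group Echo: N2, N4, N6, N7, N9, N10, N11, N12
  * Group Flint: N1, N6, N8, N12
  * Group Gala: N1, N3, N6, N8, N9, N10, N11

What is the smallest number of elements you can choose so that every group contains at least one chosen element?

2

The 2 elements {N8, N11} hit every group.
No single element lies in every group, so at least 2 are needed and 2 is optimal.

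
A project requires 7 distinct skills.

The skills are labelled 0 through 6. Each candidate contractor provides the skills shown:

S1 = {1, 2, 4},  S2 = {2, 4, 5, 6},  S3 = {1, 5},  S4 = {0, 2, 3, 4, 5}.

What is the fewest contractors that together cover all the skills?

3

Take {S2, S3, S4}. Their union is {0, 1, 2, 3, 4, 5, 6}, which is all 7 skills.
Only S4 contains 0, so S4 is forced; the remaining 2 skills need at least 2 more contractors (each remaining contractor adds at most 1) — so at least 3 contractors are needed, and 3 is optimal.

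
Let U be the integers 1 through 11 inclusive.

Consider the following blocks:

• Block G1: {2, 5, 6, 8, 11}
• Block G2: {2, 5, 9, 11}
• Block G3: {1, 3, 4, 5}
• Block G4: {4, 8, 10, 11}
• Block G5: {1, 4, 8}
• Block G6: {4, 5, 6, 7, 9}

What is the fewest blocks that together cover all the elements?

4

G2, G3, G4, and G6 cover everything between them: the union {1, 2, 3, 4, 5, 6, 7, 8, 9, 10, 11} is all of U.
No 3 of the 6 blocks cover everything (all 20 combinations miss at least one element), so 4 is optimal.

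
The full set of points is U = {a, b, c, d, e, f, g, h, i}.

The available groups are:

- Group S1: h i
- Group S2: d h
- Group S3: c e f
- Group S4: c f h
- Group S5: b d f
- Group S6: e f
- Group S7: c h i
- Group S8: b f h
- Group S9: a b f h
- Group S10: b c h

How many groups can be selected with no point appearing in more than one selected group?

2

S1, S6 are pairwise disjoint (S1={h,i}; S6={e,f}).
Every remaining group overlaps one of these, and no 3 of the listed groups are pairwise disjoint, so 2 is the maximum.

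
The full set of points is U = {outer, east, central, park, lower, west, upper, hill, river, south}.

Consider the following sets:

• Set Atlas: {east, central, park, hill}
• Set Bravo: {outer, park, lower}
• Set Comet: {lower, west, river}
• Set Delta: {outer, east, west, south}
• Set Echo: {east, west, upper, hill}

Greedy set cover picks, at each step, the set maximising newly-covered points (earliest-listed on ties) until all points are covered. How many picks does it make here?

4

Greedy: pick Atlas (covers 4 new) → pick Comet (covers 3 new) → pick Delta (covers 2 new) → pick Echo (covers 1 new). Total picks: 4.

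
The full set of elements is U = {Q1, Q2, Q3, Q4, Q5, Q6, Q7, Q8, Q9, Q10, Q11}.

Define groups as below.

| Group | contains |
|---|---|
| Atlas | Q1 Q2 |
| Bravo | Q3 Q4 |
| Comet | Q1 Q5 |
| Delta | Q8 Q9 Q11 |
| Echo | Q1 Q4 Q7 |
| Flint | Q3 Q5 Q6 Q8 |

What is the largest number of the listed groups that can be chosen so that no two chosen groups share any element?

Atlas, Bravo, Delta are pairwise disjoint (Atlas={Q1,Q2}; Bravo={Q3,Q4}; Delta={Q8,Q9,Q11}).
Every remaining group overlaps one of these, and no 4 of the listed groups are pairwise disjoint, so 3 is the maximum.

3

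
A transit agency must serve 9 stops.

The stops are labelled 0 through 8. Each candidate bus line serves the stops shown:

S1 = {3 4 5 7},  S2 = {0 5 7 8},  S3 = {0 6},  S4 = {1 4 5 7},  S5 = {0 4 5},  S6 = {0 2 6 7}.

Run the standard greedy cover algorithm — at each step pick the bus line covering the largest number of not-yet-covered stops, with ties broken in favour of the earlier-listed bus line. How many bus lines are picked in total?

Greedy: pick S1 (covers 4 new) → pick S6 (covers 3 new) → pick S2 (covers 1 new) → pick S4 (covers 1 new). Total picks: 4.

4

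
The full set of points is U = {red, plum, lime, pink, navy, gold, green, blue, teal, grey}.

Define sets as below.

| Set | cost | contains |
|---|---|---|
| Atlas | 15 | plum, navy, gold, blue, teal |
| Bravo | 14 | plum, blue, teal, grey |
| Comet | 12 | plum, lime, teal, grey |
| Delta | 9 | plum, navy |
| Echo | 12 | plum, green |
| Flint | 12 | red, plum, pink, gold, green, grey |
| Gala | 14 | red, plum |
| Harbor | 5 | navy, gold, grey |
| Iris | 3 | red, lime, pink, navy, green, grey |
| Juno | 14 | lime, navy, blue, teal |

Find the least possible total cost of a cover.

18

Atlas, Iris together cover every point (Atlas ∪ Iris = {red, plum, lime, pink, navy, gold, green, blue, teal, grey}); total cost 15 + 3 = 18.
No covering selection has total cost below 18.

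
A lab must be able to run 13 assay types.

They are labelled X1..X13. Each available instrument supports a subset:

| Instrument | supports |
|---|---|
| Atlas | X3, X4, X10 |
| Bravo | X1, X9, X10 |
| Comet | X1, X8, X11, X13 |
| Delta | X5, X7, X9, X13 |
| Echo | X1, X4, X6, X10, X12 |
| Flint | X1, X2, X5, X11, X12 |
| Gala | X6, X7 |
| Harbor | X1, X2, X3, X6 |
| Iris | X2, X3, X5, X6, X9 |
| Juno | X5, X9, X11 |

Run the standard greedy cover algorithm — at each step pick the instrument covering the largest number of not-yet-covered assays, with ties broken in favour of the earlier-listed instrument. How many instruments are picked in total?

Greedy: pick Echo (covers 5 new) → pick Delta (covers 4 new) → pick Comet (covers 2 new) → pick Harbor (covers 2 new). Total picks: 4.

4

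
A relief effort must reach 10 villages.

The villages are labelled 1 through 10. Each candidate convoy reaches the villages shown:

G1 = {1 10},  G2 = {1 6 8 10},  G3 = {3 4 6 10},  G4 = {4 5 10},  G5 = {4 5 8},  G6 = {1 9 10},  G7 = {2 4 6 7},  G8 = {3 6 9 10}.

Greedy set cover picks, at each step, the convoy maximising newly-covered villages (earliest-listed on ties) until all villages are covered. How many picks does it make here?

Greedy: pick G2 (covers 4 new) → pick G7 (covers 3 new) → pick G8 (covers 2 new) → pick G4 (covers 1 new). Total picks: 4.

4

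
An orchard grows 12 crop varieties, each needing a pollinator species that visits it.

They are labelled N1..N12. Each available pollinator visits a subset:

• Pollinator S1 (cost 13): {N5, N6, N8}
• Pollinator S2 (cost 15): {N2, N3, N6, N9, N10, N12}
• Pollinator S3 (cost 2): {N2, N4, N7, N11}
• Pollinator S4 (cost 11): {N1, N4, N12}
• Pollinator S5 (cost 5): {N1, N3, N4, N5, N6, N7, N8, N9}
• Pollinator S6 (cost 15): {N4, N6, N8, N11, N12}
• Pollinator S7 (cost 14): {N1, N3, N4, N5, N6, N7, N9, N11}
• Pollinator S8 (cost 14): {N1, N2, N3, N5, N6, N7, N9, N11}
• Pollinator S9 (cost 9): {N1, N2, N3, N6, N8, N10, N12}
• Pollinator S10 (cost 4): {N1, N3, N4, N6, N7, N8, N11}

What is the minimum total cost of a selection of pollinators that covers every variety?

16

S3, S5, S9 together cover every variety (S3 ∪ S5 ∪ S9 = {N1, N2, N3, N4, N5, N6, N7, N8, N9, N10, N11, N12}); total cost 2 + 5 + 9 = 16.
No covering selection has total cost below 16.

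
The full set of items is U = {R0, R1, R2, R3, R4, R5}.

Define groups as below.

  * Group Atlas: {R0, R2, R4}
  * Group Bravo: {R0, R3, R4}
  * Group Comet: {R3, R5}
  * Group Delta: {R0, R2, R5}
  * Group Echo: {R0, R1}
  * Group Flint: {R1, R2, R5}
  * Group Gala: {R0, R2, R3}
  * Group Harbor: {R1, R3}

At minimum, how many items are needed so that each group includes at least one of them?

3

Take H = {R0, R1, R3}. Each listed group contains at least one of these, so H is a hitting set of size 3.
No choice of 2 items meets every group, so 3 is the minimum.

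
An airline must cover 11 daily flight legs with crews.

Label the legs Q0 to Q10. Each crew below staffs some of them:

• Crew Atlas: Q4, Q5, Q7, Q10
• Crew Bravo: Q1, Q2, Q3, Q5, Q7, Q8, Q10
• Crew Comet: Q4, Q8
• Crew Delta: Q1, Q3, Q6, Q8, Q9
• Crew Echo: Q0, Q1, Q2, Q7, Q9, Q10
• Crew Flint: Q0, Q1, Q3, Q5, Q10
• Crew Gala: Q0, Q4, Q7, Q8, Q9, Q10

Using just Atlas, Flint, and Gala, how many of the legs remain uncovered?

Union of Atlas, Flint, Gala = {Q0, Q1, Q3, Q4, Q5, Q7, Q8, Q9, Q10}.
Not covered: Q2, Q6 — 2 legs.

2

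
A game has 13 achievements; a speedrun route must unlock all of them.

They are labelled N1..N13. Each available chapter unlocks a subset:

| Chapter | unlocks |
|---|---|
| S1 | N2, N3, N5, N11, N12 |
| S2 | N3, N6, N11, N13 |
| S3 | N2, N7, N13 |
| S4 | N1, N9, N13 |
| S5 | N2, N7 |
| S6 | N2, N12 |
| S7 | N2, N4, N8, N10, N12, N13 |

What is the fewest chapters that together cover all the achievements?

S1 and S2 and S3 and S4 and S7 together: S1 ∪ S2 ∪ S3 ∪ S4 ∪ S7 = {N1, N2, N3, N4, N5, N6, N7, N8, N9, N10, N11, N12, N13} — every achievement is covered.
No 4 of the 7 chapters cover everything (all 35 combinations miss at least one achievement), so 5 is optimal.

5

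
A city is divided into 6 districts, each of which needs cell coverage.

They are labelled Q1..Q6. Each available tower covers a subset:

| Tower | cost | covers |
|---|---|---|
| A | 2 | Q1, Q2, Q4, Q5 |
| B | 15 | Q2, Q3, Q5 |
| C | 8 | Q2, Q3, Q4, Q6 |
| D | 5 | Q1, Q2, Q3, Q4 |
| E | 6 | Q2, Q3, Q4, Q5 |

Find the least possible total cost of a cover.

A, C together cover every district (A ∪ C = {Q1, Q2, Q3, Q4, Q5, Q6}); total cost 2 + 8 = 10.
No covering selection has total cost below 10.

10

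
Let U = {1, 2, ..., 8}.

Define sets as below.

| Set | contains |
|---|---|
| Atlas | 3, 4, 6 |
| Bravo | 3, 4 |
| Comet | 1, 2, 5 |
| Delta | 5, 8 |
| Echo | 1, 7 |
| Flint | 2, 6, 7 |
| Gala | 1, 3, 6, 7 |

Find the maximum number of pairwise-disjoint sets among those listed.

3

Bravo, Delta, Flint are pairwise disjoint (Bravo={3,4}; Delta={5,8}; Flint={2,6,7}).
Every remaining set overlaps one of these, and no 4 of the listed sets are pairwise disjoint, so 3 is the maximum.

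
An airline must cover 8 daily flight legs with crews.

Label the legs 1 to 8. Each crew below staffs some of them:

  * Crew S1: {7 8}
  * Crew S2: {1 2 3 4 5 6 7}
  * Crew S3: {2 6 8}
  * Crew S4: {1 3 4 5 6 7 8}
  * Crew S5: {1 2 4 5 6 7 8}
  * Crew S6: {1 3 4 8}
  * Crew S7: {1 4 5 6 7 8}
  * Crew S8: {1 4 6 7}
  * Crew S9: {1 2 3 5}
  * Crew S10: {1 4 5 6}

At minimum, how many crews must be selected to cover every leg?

S5 and S6 together: S5 ∪ S6 = {1, 2, 3, 4, 5, 6, 7, 8} — every leg is covered.
No single crew has all 8 legs (the largest, S2, has 7), so 2 is optimal.

2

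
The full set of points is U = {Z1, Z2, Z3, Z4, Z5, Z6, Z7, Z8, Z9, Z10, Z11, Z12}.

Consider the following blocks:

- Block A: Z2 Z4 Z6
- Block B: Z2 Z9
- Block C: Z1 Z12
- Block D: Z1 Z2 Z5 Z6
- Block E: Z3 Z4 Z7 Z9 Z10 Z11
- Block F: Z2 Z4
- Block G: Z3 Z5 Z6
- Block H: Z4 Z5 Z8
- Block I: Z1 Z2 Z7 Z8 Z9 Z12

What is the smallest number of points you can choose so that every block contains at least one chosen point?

The 4 points {Z2, Z4, Z5, Z12} hit every block.
No choice of 3 points meets every block, so 4 is the minimum.

4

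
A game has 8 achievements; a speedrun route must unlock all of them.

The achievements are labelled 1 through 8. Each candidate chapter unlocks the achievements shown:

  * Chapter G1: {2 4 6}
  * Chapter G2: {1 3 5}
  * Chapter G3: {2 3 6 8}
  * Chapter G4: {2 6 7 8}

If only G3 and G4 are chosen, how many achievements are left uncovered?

3

Union of G3, G4 = {2, 3, 6, 7, 8}.
Not covered: 1, 4, 5 — 3 achievements.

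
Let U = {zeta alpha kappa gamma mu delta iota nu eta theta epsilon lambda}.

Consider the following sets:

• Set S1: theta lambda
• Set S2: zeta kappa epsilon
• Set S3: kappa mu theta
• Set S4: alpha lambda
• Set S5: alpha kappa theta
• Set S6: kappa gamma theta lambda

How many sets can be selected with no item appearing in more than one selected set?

2

S2, S4 are pairwise disjoint (S2={zeta,kappa,epsilon}; S4={alpha,lambda}).
Every remaining set overlaps one of these, and no 3 of the listed sets are pairwise disjoint, so 2 is the maximum.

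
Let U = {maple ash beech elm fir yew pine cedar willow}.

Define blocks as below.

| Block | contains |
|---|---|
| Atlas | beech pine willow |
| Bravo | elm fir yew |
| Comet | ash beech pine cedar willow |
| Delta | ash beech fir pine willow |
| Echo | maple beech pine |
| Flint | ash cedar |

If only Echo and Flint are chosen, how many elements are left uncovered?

4

Union of Echo, Flint = {maple, ash, beech, pine, cedar}.
Not covered: elm, fir, yew, willow — 4 elements.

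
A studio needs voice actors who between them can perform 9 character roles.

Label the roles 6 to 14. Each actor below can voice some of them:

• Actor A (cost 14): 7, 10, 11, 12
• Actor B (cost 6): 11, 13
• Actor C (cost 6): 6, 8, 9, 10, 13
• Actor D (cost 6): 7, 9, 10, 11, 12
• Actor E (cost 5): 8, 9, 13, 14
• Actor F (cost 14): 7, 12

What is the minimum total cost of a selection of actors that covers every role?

C, D, E together cover every role (C ∪ D ∪ E = {6, 7, 8, 9, 10, 11, 12, 13, 14}); total cost 6 + 6 + 5 = 17.
No covering selection has total cost below 17.

17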